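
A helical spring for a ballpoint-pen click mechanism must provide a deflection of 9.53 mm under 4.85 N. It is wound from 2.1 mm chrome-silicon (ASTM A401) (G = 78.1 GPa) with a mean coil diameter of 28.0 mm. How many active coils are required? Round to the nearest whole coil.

17

Required rate k = F/δ = 4.85/9.53 = 0.50892 N/mm
N_a = Gd⁴/(8D³k) = (78.1×10³ × 2.1⁴)/(8 × 28.0³ × 0.50892)
    = 1.5189e+06 / 89374.4 = 16.99 → 17 coils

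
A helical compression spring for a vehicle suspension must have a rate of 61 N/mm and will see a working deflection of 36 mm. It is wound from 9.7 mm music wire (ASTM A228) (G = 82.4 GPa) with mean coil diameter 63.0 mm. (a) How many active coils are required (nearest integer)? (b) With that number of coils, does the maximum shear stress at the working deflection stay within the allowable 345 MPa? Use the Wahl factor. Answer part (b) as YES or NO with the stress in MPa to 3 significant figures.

(a) 6 coils; (b) NO, τ_max = 474 MPa

N_a = Gd⁴/(8D³k) = (82.4×10³)(9.7⁴)/(8·63.0³·61) = 5.978 → N_a = 6
Actual rate k = Gd⁴/(8D³·6) = 60.779 N/mm
Working load F = kδ = 60.779·36 = 2188 N
C = 63.0/9.7 = 6.4948; K_W = (4C−1)/(4C−4)+0.615/C = 1.2312
τ_max = K_W·8FD/(πd³) = 1.2312·384.61 = 473.52 MPa
τ_max > 345 MPa → exceeds allowable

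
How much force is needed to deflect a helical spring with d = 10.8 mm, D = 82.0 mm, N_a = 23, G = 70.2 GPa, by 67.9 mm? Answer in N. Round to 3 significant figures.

639 N

k = Gd⁴/(8D³N_a) = (70.2×10³)(10.8⁴)/(8·82.0³·23) = 9.414 N/mm
F = k·δ = 9.414 × 67.9 = 639.21 N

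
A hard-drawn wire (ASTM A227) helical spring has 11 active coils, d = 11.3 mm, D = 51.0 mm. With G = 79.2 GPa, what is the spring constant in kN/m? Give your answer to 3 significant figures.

k = Gd⁴/(8D³N_a) = (79.2×10³ × 11.3⁴) / (8 × 51.0³ × 11)
  = 1.29134e+09 / 1.16733e+07 = 110.62 N/mm

111 kN/m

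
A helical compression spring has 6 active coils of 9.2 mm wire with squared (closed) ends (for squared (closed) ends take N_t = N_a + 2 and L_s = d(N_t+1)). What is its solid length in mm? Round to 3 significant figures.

squared (closed) ends: N_t = N_a + 2 = 6 + 2 = 8
L_s = d·(N_t+1) = 9.2 × 9 = 82.8 mm

82.8 mm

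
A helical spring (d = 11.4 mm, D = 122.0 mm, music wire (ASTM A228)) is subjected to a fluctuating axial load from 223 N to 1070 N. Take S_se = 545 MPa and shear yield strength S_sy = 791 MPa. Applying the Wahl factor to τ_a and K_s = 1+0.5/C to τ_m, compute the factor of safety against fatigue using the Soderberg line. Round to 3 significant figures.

2.74

C = D/d = 122.0/11.4 = 10.7018; K_W = (4C−1)/(4C−4)+0.615/C = 1.1348; K_s = 1+0.5/C = 1.0467
F_a = (F_max−F_min)/2 = 423.5 N; F_m = (F_max+F_min)/2 = 646.5 N
τ_a = K_W·8F_aD/(πd³) = 1.1348 × 88.805 = 100.77 MPa
τ_m = K_s·8F_mD/(πd³) = 1.0467 × 135.57 = 141.9 MPa
Soderberg: 1/n_f = τ_a/S_se + τ_m/S_sy = 100.77/545 + 141.9/791 = 0.18491 + 0.17939 = 0.3643
n_f = 1/0.3643 = 2.745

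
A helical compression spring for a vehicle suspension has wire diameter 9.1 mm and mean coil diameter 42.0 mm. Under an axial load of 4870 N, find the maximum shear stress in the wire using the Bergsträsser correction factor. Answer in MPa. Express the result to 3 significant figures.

915 MPa

Spring index C = D/d = 42.0/9.1 = 4.6154
K_B = (4C+2)/(4C−3) = 20.462/15.462 = 1.3234
τ₀ = 8FD/(πd³) = 8·4870·42.0/(π·9.1³) = 1.63632e+06/2367.4 = 691.18 MPa
τ_max = K·τ₀ = 1.3234 × 691.18 = 914.7 MPa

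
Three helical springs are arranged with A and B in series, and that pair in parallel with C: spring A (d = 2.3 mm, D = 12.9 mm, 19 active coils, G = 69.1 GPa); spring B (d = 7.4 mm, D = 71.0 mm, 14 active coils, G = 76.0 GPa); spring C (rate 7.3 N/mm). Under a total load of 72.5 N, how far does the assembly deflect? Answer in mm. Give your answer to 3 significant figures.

7.11 mm

k_A = Gd⁴/(8D³N_a) = (69.1×10³)(2.3⁴)/(8·12.9³·19) = 5.9262 N/mm
k_B = Gd⁴/(8D³N_a) = (76.0×10³)(7.4⁴)/(8·71.0³·14) = 5.6852 N/mm
Springs A,B series: k_AB = 1/(1/5.9262+1/5.6852) = 2.9016 N/mm; parallel with C: k_eq = 2.9016+7.3 = 10.202 N/mm
δ = F/k_eq = 72.5/10.202 = 7.1067 mm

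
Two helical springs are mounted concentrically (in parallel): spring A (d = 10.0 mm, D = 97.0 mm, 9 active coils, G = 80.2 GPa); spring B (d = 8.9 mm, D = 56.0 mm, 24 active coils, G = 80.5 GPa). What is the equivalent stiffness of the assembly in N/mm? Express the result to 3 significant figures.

k_A = Gd⁴/(8D³N_a) = (80.2×10³)(10.0⁴)/(8·97.0³·9) = 12.205 N/mm
k_B = Gd⁴/(8D³N_a) = (80.5×10³)(8.9⁴)/(8·56.0³·24) = 14.979 N/mm
Parallel: k_eq = 12.205 + 14.979 = 27.184 N/mm

27.2 N/mm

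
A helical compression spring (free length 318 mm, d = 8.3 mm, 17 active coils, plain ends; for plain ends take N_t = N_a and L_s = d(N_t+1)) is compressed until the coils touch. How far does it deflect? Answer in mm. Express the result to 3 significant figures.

N_t = 17; L_s = 8.3·18 = 149.4 mm
δ_solid = L₀ − L_s = 318 − 149.4 = 168.6 mm

169 mm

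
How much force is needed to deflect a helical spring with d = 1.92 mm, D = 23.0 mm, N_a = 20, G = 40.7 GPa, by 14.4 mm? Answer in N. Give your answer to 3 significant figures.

4.09 N

k = Gd⁴/(8D³N_a) = (40.7×10³)(1.92⁴)/(8·23.0³·20) = 0.28412 N/mm
F = k·δ = 0.28412 × 14.4 = 4.0913 N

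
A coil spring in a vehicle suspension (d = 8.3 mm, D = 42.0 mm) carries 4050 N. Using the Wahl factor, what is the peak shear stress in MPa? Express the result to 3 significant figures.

Spring index C = D/d = 42.0/8.3 = 5.0602
K_W = (4C−1)/(4C−4) + 0.615/C = 19.241/16.241 + 0.1215 = 1.3063
τ₀ = 8FD/(πd³) = 8·4050·42.0/(π·8.3³) = 1.3608e+06/1796.3 = 757.55 MPa
τ_max = K·τ₀ = 1.3063 × 757.55 = 989.55 MPa

990 MPa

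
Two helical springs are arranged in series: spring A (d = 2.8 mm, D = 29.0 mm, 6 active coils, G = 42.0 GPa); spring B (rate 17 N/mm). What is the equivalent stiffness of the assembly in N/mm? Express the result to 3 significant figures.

k_A = Gd⁴/(8D³N_a) = (42.0×10³)(2.8⁴)/(8·29.0³·6) = 2.2052 N/mm
Series: 1/k_eq = 1/2.2052 + 1/17 = 0.5123; k_eq = 1.952 N/mm

1.95 N/mm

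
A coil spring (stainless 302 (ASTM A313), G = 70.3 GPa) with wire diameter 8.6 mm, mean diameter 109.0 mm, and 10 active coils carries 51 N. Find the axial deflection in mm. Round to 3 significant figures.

k = Gd⁴/(8D³N_a) = (70.3×10³)(8.6⁴)/(8·109.0³·10) = 3.7118 N/mm
δ = F/k = 51 / 3.7118 = 13.74 mm

13.7 mm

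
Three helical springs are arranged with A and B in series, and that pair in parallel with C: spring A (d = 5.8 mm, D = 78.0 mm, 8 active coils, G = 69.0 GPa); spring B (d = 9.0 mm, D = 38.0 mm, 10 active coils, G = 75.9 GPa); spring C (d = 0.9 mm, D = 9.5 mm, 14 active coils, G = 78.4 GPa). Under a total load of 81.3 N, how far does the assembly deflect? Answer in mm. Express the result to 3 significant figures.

26.7 mm

k_A = Gd⁴/(8D³N_a) = (69.0×10³)(5.8⁴)/(8·78.0³·8) = 2.571 N/mm
k_B = Gd⁴/(8D³N_a) = (75.9×10³)(9.0⁴)/(8·38.0³·10) = 113.44 N/mm
k_C = Gd⁴/(8D³N_a) = (78.4×10³)(0.9⁴)/(8·9.5³·14) = 0.53567 N/mm
Springs A,B series: k_AB = 1/(1/2.571+1/113.44) = 2.514 N/mm; parallel with C: k_eq = 2.514+0.53567 = 3.0497 N/mm
δ = F/k_eq = 81.3/3.0497 = 26.659 mm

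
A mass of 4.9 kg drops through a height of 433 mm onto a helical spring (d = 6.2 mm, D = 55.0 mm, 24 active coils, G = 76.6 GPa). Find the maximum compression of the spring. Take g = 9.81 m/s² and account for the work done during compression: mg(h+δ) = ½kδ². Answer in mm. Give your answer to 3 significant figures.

123 mm

k = Gd⁴/(8D³N_a) = (76.6×10³)(6.2⁴)/(8·55.0³·24) = 3.5433 N/mm
W = mg = 4.9 × 9.81 = 48.069 N
½kδ² − Wδ − Wh = 0 → δ = (W + √(W² + 2kWh))/k
δ = (48.069 + √(2310.6 + 147499))/3.5433 = (48.069 + 387.05)/3.5433 = 122.8 mm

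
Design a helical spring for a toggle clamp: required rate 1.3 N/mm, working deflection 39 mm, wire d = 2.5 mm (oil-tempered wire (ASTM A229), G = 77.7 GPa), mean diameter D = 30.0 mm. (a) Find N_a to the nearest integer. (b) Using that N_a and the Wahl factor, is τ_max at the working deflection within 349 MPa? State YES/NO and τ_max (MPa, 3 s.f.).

(a) 11 coils; (b) YES, τ_max = 273 MPa

N_a = Gd⁴/(8D³k) = (77.7×10³)(2.5⁴)/(8·30.0³·1.3) = 10.81 → N_a = 11
Actual rate k = Gd⁴/(8D³·11) = 1.2774 N/mm
Working load F = kδ = 1.2774·39 = 49.819 N
C = 30.0/2.5 = 12.0000; K_W = (4C−1)/(4C−4)+0.615/C = 1.1194
τ_max = K_W·8FD/(πd³) = 1.1194·243.58 = 272.67 MPa
τ_max ≤ 349 MPa → acceptable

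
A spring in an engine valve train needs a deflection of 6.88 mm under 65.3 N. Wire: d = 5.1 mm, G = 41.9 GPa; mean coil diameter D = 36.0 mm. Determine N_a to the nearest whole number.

8

Required rate k = F/δ = 65.3/6.88 = 9.4913 N/mm
N_a = Gd⁴/(8D³k) = (41.9×10³ × 5.1⁴)/(8 × 36.0³ × 9.4913)
    = 2.83462e+07 / 3.5426e+06 = 8.002 → 8 coils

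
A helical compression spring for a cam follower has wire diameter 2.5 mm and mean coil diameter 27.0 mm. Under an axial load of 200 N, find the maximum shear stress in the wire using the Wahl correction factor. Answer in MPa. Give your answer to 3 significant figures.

998 MPa

Spring index C = D/d = 27.0/2.5 = 10.8000
K_W = (4C−1)/(4C−4) + 0.615/C = 42.200/39.200 + 0.0569 = 1.1335
τ₀ = 8FD/(πd³) = 8·200·27.0/(π·2.5³) = 43200/49.087 = 880.06 MPa
τ_max = K·τ₀ = 1.1335 × 880.06 = 997.53 MPa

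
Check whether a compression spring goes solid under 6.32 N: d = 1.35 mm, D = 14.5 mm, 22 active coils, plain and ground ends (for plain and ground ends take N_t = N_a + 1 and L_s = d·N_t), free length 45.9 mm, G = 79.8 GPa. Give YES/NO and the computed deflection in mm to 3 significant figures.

NO, δ = 12.8 mm

k = Gd⁴/(8D³N_a) = (79.8×10³)(1.35⁴)/(8·14.5³·22) = 0.49399 N/mm
N_t = 23; L_s = 1.35·23 = 31.05 mm; δ_solid = L₀ − L_s = 45.9 − 31.05 = 14.85 mm
δ = F/k = 6.32/0.49399 = 12.794 mm
δ < δ_solid → spring does not go solid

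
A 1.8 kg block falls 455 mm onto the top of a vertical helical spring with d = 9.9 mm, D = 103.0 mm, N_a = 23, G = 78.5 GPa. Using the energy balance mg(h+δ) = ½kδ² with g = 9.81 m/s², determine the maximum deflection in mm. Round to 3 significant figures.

70.3 mm

k = Gd⁴/(8D³N_a) = (78.5×10³)(9.9⁴)/(8·103.0³·23) = 3.7504 N/mm
W = mg = 1.8 × 9.81 = 17.658 N
½kδ² − Wδ − Wh = 0 → δ = (W + √(W² + 2kWh))/k
δ = (17.658 + √(311.8 + 60264.8))/3.7504 = (17.658 + 246.12)/3.7504 = 70.334 mm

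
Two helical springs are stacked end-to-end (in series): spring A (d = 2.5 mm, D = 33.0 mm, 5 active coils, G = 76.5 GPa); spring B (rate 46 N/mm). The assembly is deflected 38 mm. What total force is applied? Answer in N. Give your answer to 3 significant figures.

75.6 N

k_A = Gd⁴/(8D³N_a) = (76.5×10³)(2.5⁴)/(8·33.0³·5) = 2.0788 N/mm
Series: 1/k_eq = 1/2.0788 + 1/46 = 0.50278; k_eq = 1.9889 N/mm
F = k_eq·δ = 1.9889·38 = 75.58 N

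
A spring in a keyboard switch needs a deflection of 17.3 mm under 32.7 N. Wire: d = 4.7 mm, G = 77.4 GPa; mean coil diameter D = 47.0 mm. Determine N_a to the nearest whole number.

24

Required rate k = F/δ = 32.7/17.3 = 1.8902 N/mm
N_a = Gd⁴/(8D³k) = (77.4×10³ × 4.7⁴)/(8 × 47.0³ × 1.8902)
    = 3.77687e+07 / 1.56995e+06 = 24.06 → 24 coils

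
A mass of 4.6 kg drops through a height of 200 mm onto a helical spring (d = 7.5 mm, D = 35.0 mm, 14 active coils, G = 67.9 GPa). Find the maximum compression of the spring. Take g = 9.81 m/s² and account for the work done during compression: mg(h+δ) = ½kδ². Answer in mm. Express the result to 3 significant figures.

21.1 mm

k = Gd⁴/(8D³N_a) = (67.9×10³)(7.5⁴)/(8·35.0³·14) = 44.74 N/mm
W = mg = 4.6 × 9.81 = 45.126 N
½kδ² − Wδ − Wh = 0 → δ = (W + √(W² + 2kWh))/k
δ = (45.126 + √(2036.4 + 807569))/44.74 = (45.126 + 899.78)/44.74 = 21.12 mm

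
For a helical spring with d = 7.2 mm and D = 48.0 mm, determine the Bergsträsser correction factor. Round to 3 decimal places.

C = D/d = 48.0/7.2 = 6.6667
K_B = (4C+2)/(4C−3) = 28.667/23.667 = 1.2113

1.211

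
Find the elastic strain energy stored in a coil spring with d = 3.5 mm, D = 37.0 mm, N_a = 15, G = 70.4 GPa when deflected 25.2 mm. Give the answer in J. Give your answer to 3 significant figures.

0.552 J

k = Gd⁴/(8D³N_a) = (70.4×10³)(3.5⁴)/(8·37.0³·15) = 1.738 N/mm
U = ½kδ² = 0.5 × 1.738 × 25.2² = 551.86 N·mm = 0.55186 J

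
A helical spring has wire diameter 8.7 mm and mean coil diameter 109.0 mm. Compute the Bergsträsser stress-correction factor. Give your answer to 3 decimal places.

C = D/d = 109.0/8.7 = 12.5287
K_B = (4C+2)/(4C−3) = 52.115/47.115 = 1.1061

1.106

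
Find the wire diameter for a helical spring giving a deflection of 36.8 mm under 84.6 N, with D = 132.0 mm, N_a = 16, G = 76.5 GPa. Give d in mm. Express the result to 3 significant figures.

9.70 mm

Required rate k = F/δ = 84.6/36.8 = 2.2989 N/mm
d = (8D³N_a·k / G)^(1/4) = (8·132.0³·16·2.2989 / (76.5×10³))^0.25
  = (8846.9)^0.25 = 9.6984 mm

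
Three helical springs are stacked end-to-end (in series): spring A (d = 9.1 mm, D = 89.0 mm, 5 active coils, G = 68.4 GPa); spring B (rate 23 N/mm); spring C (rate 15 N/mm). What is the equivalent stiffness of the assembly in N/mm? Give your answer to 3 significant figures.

5.87 N/mm

k_A = Gd⁴/(8D³N_a) = (68.4×10³)(9.1⁴)/(8·89.0³·5) = 16.634 N/mm
Series: 1/k_eq = 1/16.634 + 1/23 + 1/15 = 0.17026; k_eq = 5.8733 N/mm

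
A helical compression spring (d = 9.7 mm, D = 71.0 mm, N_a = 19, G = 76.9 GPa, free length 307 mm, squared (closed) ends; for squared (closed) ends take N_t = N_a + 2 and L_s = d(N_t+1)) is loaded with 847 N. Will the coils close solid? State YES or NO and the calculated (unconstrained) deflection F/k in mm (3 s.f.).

NO, δ = 67.7 mm

k = Gd⁴/(8D³N_a) = (76.9×10³)(9.7⁴)/(8·71.0³·19) = 12.514 N/mm
N_t = 21; L_s = 9.7·22 = 213.4 mm; δ_solid = L₀ − L_s = 307 − 213.4 = 93.6 mm
δ = F/k = 847/12.514 = 67.684 mm
δ < δ_solid → spring does not go solid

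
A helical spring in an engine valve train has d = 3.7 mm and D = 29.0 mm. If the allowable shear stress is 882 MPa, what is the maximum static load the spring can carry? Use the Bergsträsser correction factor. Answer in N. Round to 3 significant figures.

C = D/d = 29.0/3.7 = 7.8378
K_B = (4C+2)/(4C−3) = 33.351/28.351 = 1.1764
τ_max = K·8FD/(πd³) → F_max = τ_allow·πd³/(8DK)
F_max = 882·π·3.7³/(8·29.0·1.1764) = 1.4035e+05/272.92 = 514.28 N

514 N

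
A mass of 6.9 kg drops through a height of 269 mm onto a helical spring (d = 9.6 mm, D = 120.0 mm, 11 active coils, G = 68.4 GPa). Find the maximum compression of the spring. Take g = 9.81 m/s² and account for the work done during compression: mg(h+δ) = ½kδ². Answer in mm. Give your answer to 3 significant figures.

117 mm

k = Gd⁴/(8D³N_a) = (68.4×10³)(9.6⁴)/(8·120.0³·11) = 3.8205 N/mm
W = mg = 6.9 × 9.81 = 67.689 N
½kδ² − Wδ − Wh = 0 → δ = (W + √(W² + 2kWh))/k
δ = (67.689 + √(4581.8 + 139128))/3.8205 = (67.689 + 379.09)/3.8205 = 116.94 mm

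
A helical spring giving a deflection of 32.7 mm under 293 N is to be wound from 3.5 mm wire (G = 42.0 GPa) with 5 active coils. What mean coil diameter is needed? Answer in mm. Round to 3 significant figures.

Required rate k = F/δ = 293/32.7 = 8.9602 N/mm
D = (Gd⁴/(8N_a·k))^(1/3) = (42.0×10³·3.5⁴/(8·5·8.9602))^(1/3)
  = (17585)^(1/3) = 26.0044 mm

26.0 mm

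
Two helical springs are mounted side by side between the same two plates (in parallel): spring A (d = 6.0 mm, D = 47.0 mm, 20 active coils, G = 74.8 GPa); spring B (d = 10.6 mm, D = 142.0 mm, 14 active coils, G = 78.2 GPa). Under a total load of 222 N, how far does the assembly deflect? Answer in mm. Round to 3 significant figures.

24.9 mm

k_A = Gd⁴/(8D³N_a) = (74.8×10³)(6.0⁴)/(8·47.0³·20) = 5.8357 N/mm
k_B = Gd⁴/(8D³N_a) = (78.2×10³)(10.6⁴)/(8·142.0³·14) = 3.0786 N/mm
Parallel: k_eq = 5.8357 + 3.0786 = 8.9143 N/mm
δ = F/k_eq = 222/8.9143 = 24.904 mm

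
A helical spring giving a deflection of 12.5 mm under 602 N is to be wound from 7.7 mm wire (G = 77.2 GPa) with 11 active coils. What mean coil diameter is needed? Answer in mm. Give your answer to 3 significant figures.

Required rate k = F/δ = 602/12.5 = 48.16 N/mm
D = (Gd⁴/(8N_a·k))^(1/3) = (77.2×10³·7.7⁴/(8·11·48.16))^(1/3)
  = (64034.1)^(1/3) = 40.0071 mm

40.0 mm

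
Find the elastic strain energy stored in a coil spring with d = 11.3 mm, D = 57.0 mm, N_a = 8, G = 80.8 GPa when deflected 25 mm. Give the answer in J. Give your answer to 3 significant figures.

k = Gd⁴/(8D³N_a) = (80.8×10³)(11.3⁴)/(8·57.0³·8) = 111.15 N/mm
U = ½kδ² = 0.5 × 111.15 × 25² = 34735 N·mm = 34.735 J

34.7 J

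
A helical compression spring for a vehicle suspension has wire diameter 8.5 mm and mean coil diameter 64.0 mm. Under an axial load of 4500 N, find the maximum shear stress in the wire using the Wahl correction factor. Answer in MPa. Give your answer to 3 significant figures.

1430 MPa

Spring index C = D/d = 64.0/8.5 = 7.5294
K_W = (4C−1)/(4C−4) + 0.615/C = 29.118/26.118 + 0.0817 = 1.1965
τ₀ = 8FD/(πd³) = 8·4500·64.0/(π·8.5³) = 2.304e+06/1929.3 = 1194.2 MPa
τ_max = K·τ₀ = 1.1965 × 1194.2 = 1428.9 MPa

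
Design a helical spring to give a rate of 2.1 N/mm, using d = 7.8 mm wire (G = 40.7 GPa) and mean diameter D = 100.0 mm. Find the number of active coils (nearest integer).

N_a = Gd⁴/(8D³k) = (40.7×10³ × 7.8⁴)/(8 × 100.0³ × 2.1)
    = 1.50651e+08 / 1.68e+07 = 8.967 → 9 coils

9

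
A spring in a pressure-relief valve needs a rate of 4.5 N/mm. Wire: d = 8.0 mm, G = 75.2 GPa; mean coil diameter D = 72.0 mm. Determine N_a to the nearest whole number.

N_a = Gd⁴/(8D³k) = (75.2×10³ × 8.0⁴)/(8 × 72.0³ × 4.5)
    = 3.08019e+08 / 1.34369e+07 = 22.92 → 23 coils

23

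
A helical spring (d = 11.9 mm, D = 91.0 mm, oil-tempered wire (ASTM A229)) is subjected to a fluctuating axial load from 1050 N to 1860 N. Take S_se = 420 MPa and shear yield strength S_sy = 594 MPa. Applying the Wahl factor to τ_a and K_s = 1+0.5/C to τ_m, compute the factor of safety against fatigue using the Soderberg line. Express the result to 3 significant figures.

C = D/d = 91.0/11.9 = 7.6471; K_W = (4C−1)/(4C−4)+0.615/C = 1.1933; K_s = 1+0.5/C = 1.0654
F_a = (F_max−F_min)/2 = 405 N; F_m = (F_max+F_min)/2 = 1455 N
τ_a = K_W·8F_aD/(πd³) = 1.1933 × 55.692 = 66.455 MPa
τ_m = K_s·8F_mD/(πd³) = 1.0654 × 200.08 = 213.16 MPa
Soderberg: 1/n_f = τ_a/S_se + τ_m/S_sy = 66.455/420 + 213.16/594 = 0.15823 + 0.35886 = 0.51709
n_f = 1/0.51709 = 1.934

1.93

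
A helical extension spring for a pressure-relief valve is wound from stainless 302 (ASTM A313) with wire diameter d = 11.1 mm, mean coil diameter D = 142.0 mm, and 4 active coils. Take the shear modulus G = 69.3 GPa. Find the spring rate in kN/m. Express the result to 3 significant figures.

k = Gd⁴/(8D³N_a) = (69.3×10³ × 11.1⁴) / (8 × 142.0³ × 4)
  = 1.05202e+09 / 9.16252e+07 = 11.482 N/mm

11.5 kN/m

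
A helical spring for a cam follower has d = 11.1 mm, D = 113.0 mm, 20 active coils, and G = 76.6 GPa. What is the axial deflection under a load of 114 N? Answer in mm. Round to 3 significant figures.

k = Gd⁴/(8D³N_a) = (76.6×10³)(11.1⁴)/(8·113.0³·20) = 5.0369 N/mm
δ = F/k = 114 / 5.0369 = 22.633 mm

22.6 mm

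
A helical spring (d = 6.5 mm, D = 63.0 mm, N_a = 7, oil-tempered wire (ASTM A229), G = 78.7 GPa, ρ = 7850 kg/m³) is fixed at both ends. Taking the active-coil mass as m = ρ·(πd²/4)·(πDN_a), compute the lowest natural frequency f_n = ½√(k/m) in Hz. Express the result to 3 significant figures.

83.4 Hz

k = Gd⁴/(8D³N_a) = (78.7×10³)(6.5⁴)/(8·63.0³·7) = 10.033 N/mm = 10033 N/m
Wire length L = πDN_a = π·63.0·7 = 1385.4 mm
m = ρ·(πd²/4)·L = 7850 × 33.183×10⁻⁶ m² × 1.3854 m = 0.36089 kg
f_n = ½√(k/m) = 0.5·√(10033/0.36089) = 0.5·√(27800) = 83.367 Hz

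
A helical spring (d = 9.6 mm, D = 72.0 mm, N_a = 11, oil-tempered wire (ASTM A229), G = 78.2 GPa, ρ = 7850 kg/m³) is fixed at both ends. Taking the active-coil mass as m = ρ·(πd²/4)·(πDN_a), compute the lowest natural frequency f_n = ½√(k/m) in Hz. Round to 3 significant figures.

59.8 Hz

k = Gd⁴/(8D³N_a) = (78.2×10³)(9.6⁴)/(8·72.0³·11) = 20.221 N/mm = 20221 N/m
Wire length L = πDN_a = π·72.0·11 = 2488.1 mm
m = ρ·(πd²/4)·L = 7850 × 72.382×10⁻⁶ m² × 2.4881 m = 1.4138 kg
f_n = ½√(k/m) = 0.5·√(20221/1.4138) = 0.5·√(14303) = 59.798 Hz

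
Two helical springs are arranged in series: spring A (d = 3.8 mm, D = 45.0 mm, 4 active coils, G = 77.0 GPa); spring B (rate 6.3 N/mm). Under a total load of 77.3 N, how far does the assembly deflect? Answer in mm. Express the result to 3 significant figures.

k_A = Gd⁴/(8D³N_a) = (77.0×10³)(3.8⁴)/(8·45.0³·4) = 5.506 N/mm
Series: 1/k_eq = 1/5.506 + 1/6.3 = 0.34035; k_eq = 2.9382 N/mm
δ = F/k_eq = 77.3/2.9382 = 26.309 mm

26.3 mm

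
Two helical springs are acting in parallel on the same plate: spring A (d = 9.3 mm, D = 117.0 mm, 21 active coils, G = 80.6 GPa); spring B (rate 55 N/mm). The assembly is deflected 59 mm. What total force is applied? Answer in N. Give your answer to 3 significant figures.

3380 N

k_A = Gd⁴/(8D³N_a) = (80.6×10³)(9.3⁴)/(8·117.0³·21) = 2.2408 N/mm
Parallel: k_eq = 2.2408 + 55 = 57.241 N/mm
F = k_eq·δ = 57.241·59 = 3377.2 N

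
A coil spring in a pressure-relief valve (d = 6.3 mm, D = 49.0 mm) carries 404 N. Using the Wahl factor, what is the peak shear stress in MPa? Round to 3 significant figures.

Spring index C = D/d = 49.0/6.3 = 7.7778
K_W = (4C−1)/(4C−4) + 0.615/C = 30.111/27.111 + 0.0791 = 1.1897
τ₀ = 8FD/(πd³) = 8·404·49.0/(π·6.3³) = 158368/785.55 = 201.6 MPa
τ_max = K·τ₀ = 1.1897 × 201.6 = 239.85 MPa

240 MPa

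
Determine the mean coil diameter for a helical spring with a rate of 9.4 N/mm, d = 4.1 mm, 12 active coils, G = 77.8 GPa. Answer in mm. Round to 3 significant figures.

29.0 mm

D = (Gd⁴/(8N_a·k))^(1/3) = (77.8×10³·4.1⁴/(8·12·9.4))^(1/3)
  = (24362.2)^(1/3) = 28.9894 mm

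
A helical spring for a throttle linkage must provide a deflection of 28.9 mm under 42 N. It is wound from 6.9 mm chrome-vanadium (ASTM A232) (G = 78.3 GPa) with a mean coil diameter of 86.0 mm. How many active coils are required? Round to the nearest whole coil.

24

Required rate k = F/δ = 42/28.9 = 1.4533 N/mm
N_a = Gd⁴/(8D³k) = (78.3×10³ × 6.9⁴)/(8 × 86.0³ × 1.4533)
    = 1.77484e+08 / 7.39498e+06 = 24 → 24 coils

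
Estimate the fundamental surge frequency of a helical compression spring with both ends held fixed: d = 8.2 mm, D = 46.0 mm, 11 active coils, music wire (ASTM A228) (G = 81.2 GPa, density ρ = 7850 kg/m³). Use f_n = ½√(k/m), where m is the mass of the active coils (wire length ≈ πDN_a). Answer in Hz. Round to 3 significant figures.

k = Gd⁴/(8D³N_a) = (81.2×10³)(8.2⁴)/(8·46.0³·11) = 42.86 N/mm = 42860 N/m
Wire length L = πDN_a = π·46.0·11 = 1589.6 mm
m = ρ·(πd²/4)·L = 7850 × 52.81×10⁻⁶ m² × 1.5896 m = 0.659 kg
f_n = ½√(k/m) = 0.5·√(42860/0.659) = 0.5·√(65038) = 127.51 Hz

128 Hz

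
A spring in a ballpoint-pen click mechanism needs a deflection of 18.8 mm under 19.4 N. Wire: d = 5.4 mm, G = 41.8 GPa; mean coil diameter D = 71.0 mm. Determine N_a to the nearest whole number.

12

Required rate k = F/δ = 19.4/18.8 = 1.0319 N/mm
N_a = Gd⁴/(8D³k) = (41.8×10³ × 5.4⁴)/(8 × 71.0³ × 1.0319)
    = 3.55428e+07 / 2.95467e+06 = 12.03 → 12 coils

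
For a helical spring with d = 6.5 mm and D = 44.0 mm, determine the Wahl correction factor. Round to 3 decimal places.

C = D/d = 44.0/6.5 = 6.7692
K_W = (4C−1)/(4C−4) + 0.615/C = 26.077/23.077 + 0.0909 = 1.2209

1.221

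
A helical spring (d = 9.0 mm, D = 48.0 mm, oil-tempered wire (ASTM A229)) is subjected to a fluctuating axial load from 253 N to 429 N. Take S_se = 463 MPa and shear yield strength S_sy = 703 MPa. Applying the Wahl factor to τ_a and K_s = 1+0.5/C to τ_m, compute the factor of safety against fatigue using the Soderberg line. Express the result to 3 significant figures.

7.69

C = D/d = 48.0/9.0 = 5.3333; K_W = (4C−1)/(4C−4)+0.615/C = 1.2884; K_s = 1+0.5/C = 1.0938
F_a = (F_max−F_min)/2 = 88 N; F_m = (F_max+F_min)/2 = 341 N
τ_a = K_W·8F_aD/(πd³) = 1.2884 × 14.755 = 19.01 MPa
τ_m = K_s·8F_mD/(πd³) = 1.0938 × 57.175 = 62.535 MPa
Soderberg: 1/n_f = τ_a/S_se + τ_m/S_sy = 19.01/463 + 62.535/703 = 0.04106 + 0.08896 = 0.13001
n_f = 1/0.13001 = 7.692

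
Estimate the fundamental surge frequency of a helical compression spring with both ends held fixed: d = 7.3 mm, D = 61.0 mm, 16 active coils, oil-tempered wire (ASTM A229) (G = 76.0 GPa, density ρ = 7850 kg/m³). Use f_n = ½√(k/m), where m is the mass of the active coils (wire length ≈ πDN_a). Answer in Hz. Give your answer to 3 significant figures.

k = Gd⁴/(8D³N_a) = (76.0×10³)(7.3⁴)/(8·61.0³·16) = 7.4286 N/mm = 7428.6 N/m
Wire length L = πDN_a = π·61.0·16 = 3066.2 mm
m = ρ·(πd²/4)·L = 7850 × 41.854×10⁻⁶ m² × 3.0662 m = 1.0074 kg
f_n = ½√(k/m) = 0.5·√(7428.6/1.0074) = 0.5·√(7374) = 42.936 Hz

42.9 Hz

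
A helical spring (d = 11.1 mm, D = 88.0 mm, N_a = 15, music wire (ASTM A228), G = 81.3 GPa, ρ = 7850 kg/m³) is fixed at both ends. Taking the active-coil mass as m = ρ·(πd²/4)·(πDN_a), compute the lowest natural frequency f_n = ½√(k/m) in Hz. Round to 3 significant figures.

34.6 Hz

k = Gd⁴/(8D³N_a) = (81.3×10³)(11.1⁴)/(8·88.0³·15) = 15.092 N/mm = 15092 N/m
Wire length L = πDN_a = π·88.0·15 = 4146.9 mm
m = ρ·(πd²/4)·L = 7850 × 96.769×10⁻⁶ m² × 4.1469 m = 3.1501 kg
f_n = ½√(k/m) = 0.5·√(15092/3.1501) = 0.5·√(4791) = 34.608 Hz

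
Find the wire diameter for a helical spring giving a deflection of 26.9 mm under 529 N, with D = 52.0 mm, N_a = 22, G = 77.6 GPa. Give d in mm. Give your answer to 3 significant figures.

Required rate k = F/δ = 529/26.9 = 19.665 N/mm
d = (8D³N_a·k / G)^(1/4) = (8·52.0³·22·19.665 / (77.6×10³))^0.25
  = (6271.4)^0.25 = 8.8990 mm

8.90 mm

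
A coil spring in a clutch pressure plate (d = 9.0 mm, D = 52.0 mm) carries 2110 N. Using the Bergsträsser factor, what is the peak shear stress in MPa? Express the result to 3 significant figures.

Spring index C = D/d = 52.0/9.0 = 5.7778
K_B = (4C+2)/(4C−3) = 25.111/20.111 = 1.2486
τ₀ = 8FD/(πd³) = 8·2110·52.0/(π·9.0³) = 877760/2290.2 = 383.26 MPa
τ_max = K·τ₀ = 1.2486 × 383.26 = 478.55 MPa

479 MPa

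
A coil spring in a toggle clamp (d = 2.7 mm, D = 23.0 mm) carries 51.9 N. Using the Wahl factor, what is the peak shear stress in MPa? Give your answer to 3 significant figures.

181 MPa

Spring index C = D/d = 23.0/2.7 = 8.5185
K_W = (4C−1)/(4C−4) + 0.615/C = 33.074/30.074 + 0.0722 = 1.1719
τ₀ = 8FD/(πd³) = 8·51.9·23.0/(π·2.7³) = 9549.6/61.836 = 154.43 MPa
τ_max = K·τ₀ = 1.1719 × 154.43 = 180.99 MPa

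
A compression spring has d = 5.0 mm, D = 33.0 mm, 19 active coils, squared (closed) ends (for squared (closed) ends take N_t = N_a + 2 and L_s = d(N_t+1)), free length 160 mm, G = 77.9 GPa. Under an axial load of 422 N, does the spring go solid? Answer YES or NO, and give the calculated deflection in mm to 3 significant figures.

k = Gd⁴/(8D³N_a) = (77.9×10³)(5.0⁴)/(8·33.0³·19) = 8.9132 N/mm
N_t = 21; L_s = 5.0·22 = 110 mm; δ_solid = L₀ − L_s = 160 − 110 = 50 mm
δ = F/k = 422/8.9132 = 47.346 mm
δ < δ_solid → spring does not go solid

NO, δ = 47.3 mm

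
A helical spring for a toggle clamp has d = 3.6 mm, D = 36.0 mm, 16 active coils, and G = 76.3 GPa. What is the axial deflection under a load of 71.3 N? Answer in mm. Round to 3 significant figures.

k = Gd⁴/(8D³N_a) = (76.3×10³)(3.6⁴)/(8·36.0³·16) = 2.1459 N/mm
δ = F/k = 71.3 / 2.1459 = 33.226 mm

33.2 mm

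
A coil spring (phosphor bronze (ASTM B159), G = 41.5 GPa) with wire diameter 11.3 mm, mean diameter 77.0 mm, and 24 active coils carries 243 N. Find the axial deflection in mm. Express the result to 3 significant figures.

31.5 mm

k = Gd⁴/(8D³N_a) = (41.5×10³)(11.3⁴)/(8·77.0³·24) = 7.7195 N/mm
δ = F/k = 243 / 7.7195 = 31.479 mm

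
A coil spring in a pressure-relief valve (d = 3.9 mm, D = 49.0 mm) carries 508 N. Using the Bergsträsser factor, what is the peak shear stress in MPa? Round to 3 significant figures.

1180 MPa

Spring index C = D/d = 49.0/3.9 = 12.5641
K_B = (4C+2)/(4C−3) = 52.256/47.256 = 1.1058
τ₀ = 8FD/(πd³) = 8·508·49.0/(π·3.9³) = 199136/186.36 = 1068.6 MPa
τ_max = K·τ₀ = 1.1058 × 1068.6 = 1181.6 MPa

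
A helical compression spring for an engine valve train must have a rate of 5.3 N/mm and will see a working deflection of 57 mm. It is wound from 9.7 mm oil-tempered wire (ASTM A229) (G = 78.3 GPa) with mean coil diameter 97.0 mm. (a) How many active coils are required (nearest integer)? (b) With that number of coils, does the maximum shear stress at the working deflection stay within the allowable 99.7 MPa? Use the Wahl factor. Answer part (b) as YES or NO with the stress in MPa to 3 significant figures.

N_a = Gd⁴/(8D³k) = (78.3×10³)(9.7⁴)/(8·97.0³·5.3) = 17.91 → N_a = 18
Actual rate k = Gd⁴/(8D³·18) = 5.2744 N/mm
Working load F = kδ = 5.2744·57 = 300.64 N
C = 97.0/9.7 = 10.0000; K_W = (4C−1)/(4C−4)+0.615/C = 1.1448
τ_max = K_W·8FD/(πd³) = 1.1448·81.366 = 93.15 MPa
τ_max ≤ 99.7 MPa → acceptable

(a) 18 coils; (b) YES, τ_max = 93.2 MPa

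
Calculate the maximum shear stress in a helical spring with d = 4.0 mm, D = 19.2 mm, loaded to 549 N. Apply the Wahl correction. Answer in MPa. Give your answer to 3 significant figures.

Spring index C = D/d = 19.2/4.0 = 4.8000
K_W = (4C−1)/(4C−4) + 0.615/C = 18.200/15.200 + 0.1281 = 1.3255
τ₀ = 8FD/(πd³) = 8·549·19.2/(π·4.0³) = 84326.4/201.06 = 419.41 MPa
τ_max = K·τ₀ = 1.3255 × 419.41 = 555.92 MPa

556 MPa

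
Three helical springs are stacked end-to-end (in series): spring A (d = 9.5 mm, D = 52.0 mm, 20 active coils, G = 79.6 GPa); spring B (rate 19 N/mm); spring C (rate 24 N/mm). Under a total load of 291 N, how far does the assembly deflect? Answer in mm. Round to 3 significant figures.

37.5 mm

k_A = Gd⁴/(8D³N_a) = (79.6×10³)(9.5⁴)/(8·52.0³·20) = 28.819 N/mm
Series: 1/k_eq = 1/28.819 + 1/19 + 1/24 = 0.129; k_eq = 7.7521 N/mm
δ = F/k_eq = 291/7.7521 = 37.538 mm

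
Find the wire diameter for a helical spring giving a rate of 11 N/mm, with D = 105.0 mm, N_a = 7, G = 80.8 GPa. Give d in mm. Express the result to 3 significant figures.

9.69 mm

d = (8D³N_a·k / G)^(1/4) = (8·105.0³·7·11 / (80.8×10³))^0.25
  = (8825.5)^0.25 = 9.6925 mm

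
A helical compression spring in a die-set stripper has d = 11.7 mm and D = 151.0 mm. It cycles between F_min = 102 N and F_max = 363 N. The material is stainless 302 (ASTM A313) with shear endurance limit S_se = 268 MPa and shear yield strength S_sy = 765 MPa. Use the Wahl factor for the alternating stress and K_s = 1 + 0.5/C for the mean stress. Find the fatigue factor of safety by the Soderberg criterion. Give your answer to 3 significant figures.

C = D/d = 151.0/11.7 = 12.9060; K_W = (4C−1)/(4C−4)+0.615/C = 1.1106; K_s = 1+0.5/C = 1.0387
F_a = (F_max−F_min)/2 = 130.5 N; F_m = (F_max+F_min)/2 = 232.5 N
τ_a = K_W·8F_aD/(πd³) = 1.1106 × 31.331 = 34.797 MPa
τ_m = K_s·8F_mD/(πd³) = 1.0387 × 55.819 = 57.982 MPa
Soderberg: 1/n_f = τ_a/S_se + τ_m/S_sy = 34.797/268 + 57.982/765 = 0.12984 + 0.07579 = 0.20563
n_f = 1/0.20563 = 4.863

4.86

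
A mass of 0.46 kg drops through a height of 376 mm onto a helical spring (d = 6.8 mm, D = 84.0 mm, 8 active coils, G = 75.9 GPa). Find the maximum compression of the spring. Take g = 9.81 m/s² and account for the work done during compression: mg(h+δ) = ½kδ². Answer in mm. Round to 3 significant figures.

29.2 mm

k = Gd⁴/(8D³N_a) = (75.9×10³)(6.8⁴)/(8·84.0³·8) = 4.2782 N/mm
W = mg = 0.46 × 9.81 = 4.5126 N
½kδ² − Wδ − Wh = 0 → δ = (W + √(W² + 2kWh))/k
δ = (4.5126 + √(20.364 + 14517.9))/4.2782 = (4.5126 + 120.57)/4.2782 = 29.238 mm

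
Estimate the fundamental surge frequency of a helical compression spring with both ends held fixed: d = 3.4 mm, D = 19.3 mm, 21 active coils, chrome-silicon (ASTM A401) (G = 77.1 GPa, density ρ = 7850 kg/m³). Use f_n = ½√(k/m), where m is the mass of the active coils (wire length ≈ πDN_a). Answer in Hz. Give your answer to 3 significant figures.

153 Hz

k = Gd⁴/(8D³N_a) = (77.1×10³)(3.4⁴)/(8·19.3³·21) = 8.5308 N/mm = 8530.8 N/m
Wire length L = πDN_a = π·19.3·21 = 1273.3 mm
m = ρ·(πd²/4)·L = 7850 × 9.0792×10⁻⁶ m² × 1.2733 m = 0.090749 kg
f_n = ½√(k/m) = 0.5·√(8530.8/0.090749) = 0.5·√(94004) = 153.3 Hz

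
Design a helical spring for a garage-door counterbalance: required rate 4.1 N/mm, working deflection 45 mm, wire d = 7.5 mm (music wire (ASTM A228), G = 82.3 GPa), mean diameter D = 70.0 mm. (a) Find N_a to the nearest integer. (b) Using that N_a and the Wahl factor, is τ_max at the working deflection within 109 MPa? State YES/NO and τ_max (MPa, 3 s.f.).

(a) 23 coils; (b) YES, τ_max = 90.7 MPa

N_a = Gd⁴/(8D³k) = (82.3×10³)(7.5⁴)/(8·70.0³·4.1) = 23.15 → N_a = 23
Actual rate k = Gd⁴/(8D³·23) = 4.126 N/mm
Working load F = kδ = 4.126·45 = 185.67 N
C = 70.0/7.5 = 9.3333; K_W = (4C−1)/(4C−4)+0.615/C = 1.1559
τ_max = K_W·8FD/(πd³) = 1.1559·78.451 = 90.681 MPa
τ_max ≤ 109 MPa → acceptable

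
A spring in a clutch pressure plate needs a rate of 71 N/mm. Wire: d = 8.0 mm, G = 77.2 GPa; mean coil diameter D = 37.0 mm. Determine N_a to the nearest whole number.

N_a = Gd⁴/(8D³k) = (77.2×10³ × 8.0⁴)/(8 × 37.0³ × 71)
    = 3.16211e+08 / 2.87709e+07 = 10.99 → 11 coils

11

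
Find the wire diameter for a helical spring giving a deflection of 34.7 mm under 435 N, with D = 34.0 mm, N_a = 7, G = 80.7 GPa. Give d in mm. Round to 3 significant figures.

4.30 mm

Required rate k = F/δ = 435/34.7 = 12.536 N/mm
d = (8D³N_a·k / G)^(1/4) = (8·34.0³·7·12.536 / (80.7×10³))^0.25
  = (341.91)^0.25 = 4.3001 mm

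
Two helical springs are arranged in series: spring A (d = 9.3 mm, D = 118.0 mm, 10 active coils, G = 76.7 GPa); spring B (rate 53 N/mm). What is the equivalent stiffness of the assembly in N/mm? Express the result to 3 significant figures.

k_A = Gd⁴/(8D³N_a) = (76.7×10³)(9.3⁴)/(8·118.0³·10) = 4.3651 N/mm
Series: 1/k_eq = 1/4.3651 + 1/53 = 0.24796; k_eq = 4.0329 N/mm

4.03 N/mm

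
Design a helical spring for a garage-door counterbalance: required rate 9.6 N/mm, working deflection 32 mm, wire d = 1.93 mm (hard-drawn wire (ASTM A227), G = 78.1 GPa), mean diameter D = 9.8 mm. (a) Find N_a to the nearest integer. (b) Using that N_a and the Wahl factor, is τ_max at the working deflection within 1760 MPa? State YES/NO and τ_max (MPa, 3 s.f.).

(a) 15 coils; (b) YES, τ_max = 1390 MPa

N_a = Gd⁴/(8D³k) = (78.1×10³)(1.93⁴)/(8·9.8³·9.6) = 14.99 → N_a = 15
Actual rate k = Gd⁴/(8D³·15) = 9.5945 N/mm
Working load F = kδ = 9.5945·32 = 307.02 N
C = 9.8/1.93 = 5.0777; K_W = (4C−1)/(4C−4)+0.615/C = 1.3050
τ_max = K_W·8FD/(πd³) = 1.3050·1065.8 = 1390.9 MPa
τ_max ≤ 1760 MPa → acceptable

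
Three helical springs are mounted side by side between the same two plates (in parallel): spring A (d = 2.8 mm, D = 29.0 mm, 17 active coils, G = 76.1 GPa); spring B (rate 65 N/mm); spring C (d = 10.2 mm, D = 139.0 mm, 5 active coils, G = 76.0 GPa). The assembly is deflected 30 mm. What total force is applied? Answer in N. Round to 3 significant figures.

2220 N

k_A = Gd⁴/(8D³N_a) = (76.1×10³)(2.8⁴)/(8·29.0³·17) = 1.4102 N/mm
k_C = Gd⁴/(8D³N_a) = (76.0×10³)(10.2⁴)/(8·139.0³·5) = 7.6579 N/mm
Parallel: k_eq = 1.4102 + 65 + 7.6579 = 74.068 N/mm
F = k_eq·δ = 74.068·30 = 2222 N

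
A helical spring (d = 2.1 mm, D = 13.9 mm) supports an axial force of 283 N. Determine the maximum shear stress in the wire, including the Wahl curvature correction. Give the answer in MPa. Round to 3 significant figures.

Spring index C = D/d = 13.9/2.1 = 6.6190
K_W = (4C−1)/(4C−4) + 0.615/C = 25.476/22.476 + 0.0929 = 1.2264
τ₀ = 8FD/(πd³) = 8·283·13.9/(π·2.1³) = 31469.6/29.094 = 1081.6 MPa
τ_max = K·τ₀ = 1.2264 × 1081.6 = 1326.5 MPa

1330 MPa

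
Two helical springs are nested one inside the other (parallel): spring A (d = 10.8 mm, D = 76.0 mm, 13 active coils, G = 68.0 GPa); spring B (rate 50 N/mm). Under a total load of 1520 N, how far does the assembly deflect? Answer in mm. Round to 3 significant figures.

k_A = Gd⁴/(8D³N_a) = (68.0×10³)(10.8⁴)/(8·76.0³·13) = 20.264 N/mm
Parallel: k_eq = 20.264 + 50 = 70.264 N/mm
δ = F/k_eq = 1520/70.264 = 21.633 mm

21.6 mm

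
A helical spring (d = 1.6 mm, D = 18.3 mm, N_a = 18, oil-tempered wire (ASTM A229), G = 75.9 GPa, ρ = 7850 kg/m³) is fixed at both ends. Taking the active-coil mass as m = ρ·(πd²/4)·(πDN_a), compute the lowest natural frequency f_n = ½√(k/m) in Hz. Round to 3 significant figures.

92.9 Hz

k = Gd⁴/(8D³N_a) = (75.9×10³)(1.6⁴)/(8·18.3³·18) = 0.56365 N/mm = 563.65 N/m
Wire length L = πDN_a = π·18.3·18 = 1034.8 mm
m = ρ·(πd²/4)·L = 7850 × 2.0106×10⁻⁶ m² × 1.0348 m = 0.016333 kg
f_n = ½√(k/m) = 0.5·√(563.65/0.016333) = 0.5·√(34509) = 92.883 Hz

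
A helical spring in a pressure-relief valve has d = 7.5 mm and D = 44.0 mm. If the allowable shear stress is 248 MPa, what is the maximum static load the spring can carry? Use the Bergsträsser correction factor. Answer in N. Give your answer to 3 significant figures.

C = D/d = 44.0/7.5 = 5.8667
K_B = (4C+2)/(4C−3) = 25.467/20.467 = 1.2443
τ_max = K·8FD/(πd³) → F_max = τ_allow·πd³/(8DK)
F_max = 248·π·7.5³/(8·44.0·1.2443) = 3.2869e+05/437.99 = 750.44 N

750 N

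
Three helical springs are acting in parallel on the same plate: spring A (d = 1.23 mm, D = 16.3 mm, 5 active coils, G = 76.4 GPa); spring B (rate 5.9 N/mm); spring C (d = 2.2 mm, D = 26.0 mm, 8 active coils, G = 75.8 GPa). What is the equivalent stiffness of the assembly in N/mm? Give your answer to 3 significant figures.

k_A = Gd⁴/(8D³N_a) = (76.4×10³)(1.23⁴)/(8·16.3³·5) = 1.0095 N/mm
k_C = Gd⁴/(8D³N_a) = (75.8×10³)(2.2⁴)/(8·26.0³·8) = 1.5786 N/mm
Parallel: k_eq = 1.0095 + 5.9 + 1.5786 = 8.488 N/mm

8.49 N/mm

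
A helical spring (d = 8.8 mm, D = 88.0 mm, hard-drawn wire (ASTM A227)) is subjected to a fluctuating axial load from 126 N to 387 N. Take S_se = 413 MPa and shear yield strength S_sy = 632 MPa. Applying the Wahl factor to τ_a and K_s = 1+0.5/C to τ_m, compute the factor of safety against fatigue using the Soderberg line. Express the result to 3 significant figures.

3.86

C = D/d = 88.0/8.8 = 10.0000; K_W = (4C−1)/(4C−4)+0.615/C = 1.1448; K_s = 1+0.5/C = 1.0500
F_a = (F_max−F_min)/2 = 130.5 N; F_m = (F_max+F_min)/2 = 256.5 N
τ_a = K_W·8F_aD/(πd³) = 1.1448 × 42.913 = 49.128 MPa
τ_m = K_s·8F_mD/(πd³) = 1.0500 × 84.346 = 88.563 MPa
Soderberg: 1/n_f = τ_a/S_se + τ_m/S_sy = 49.128/413 + 88.563/632 = 0.11895 + 0.14013 = 0.25908
n_f = 1/0.25908 = 3.86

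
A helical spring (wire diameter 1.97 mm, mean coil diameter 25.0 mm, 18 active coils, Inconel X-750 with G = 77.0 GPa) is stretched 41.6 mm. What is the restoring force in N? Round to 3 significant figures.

k = Gd⁴/(8D³N_a) = (77.0×10³)(1.97⁴)/(8·25.0³·18) = 0.51543 N/mm
F = k·δ = 0.51543 × 41.6 = 21.442 N

21.4 N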